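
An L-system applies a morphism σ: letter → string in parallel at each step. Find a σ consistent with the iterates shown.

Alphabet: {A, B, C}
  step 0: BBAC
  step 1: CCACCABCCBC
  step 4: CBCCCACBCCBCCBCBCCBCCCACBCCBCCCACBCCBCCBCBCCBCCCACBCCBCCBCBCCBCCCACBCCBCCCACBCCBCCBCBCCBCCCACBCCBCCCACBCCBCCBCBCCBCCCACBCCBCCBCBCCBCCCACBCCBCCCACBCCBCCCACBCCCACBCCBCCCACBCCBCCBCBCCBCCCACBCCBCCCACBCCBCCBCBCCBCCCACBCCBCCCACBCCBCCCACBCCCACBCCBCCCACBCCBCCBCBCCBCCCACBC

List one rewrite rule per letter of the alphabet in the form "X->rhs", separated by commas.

A->BC, B->CCA, C->CBC

  step 0 ⇒ step 1: BBAC ⇒ CCA·CCA·BC·CBC
    A ↦ BC
    B ↦ CCA
    C ↦ CBC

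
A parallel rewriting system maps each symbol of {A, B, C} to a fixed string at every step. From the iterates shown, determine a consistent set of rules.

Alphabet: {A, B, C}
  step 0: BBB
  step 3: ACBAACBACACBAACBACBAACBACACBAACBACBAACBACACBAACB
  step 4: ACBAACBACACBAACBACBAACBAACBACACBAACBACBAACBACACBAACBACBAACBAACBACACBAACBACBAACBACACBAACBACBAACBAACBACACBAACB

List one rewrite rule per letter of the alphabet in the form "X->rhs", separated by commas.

  step 3 ⇒ step 4: ACBAACBACACBAACBACBAACBACACBAACBACBAACBACACBAACB ⇒ AC·BA·ACB·AC·AC·BA·ACB·AC·BA·AC·BA·ACB·AC·AC·BA·ACB·AC·BA·ACB·AC·AC·BA·ACB·AC·BA·AC·BA·ACB·AC·AC·BA·ACB·AC·BA·ACB·AC·AC·BA·ACB·AC·BA·AC·BA·ACB·AC·AC·BA·ACB
    A ↦ AC
    B ↦ ACB
    C ↦ BA

A->AC, B->ACB, C->BA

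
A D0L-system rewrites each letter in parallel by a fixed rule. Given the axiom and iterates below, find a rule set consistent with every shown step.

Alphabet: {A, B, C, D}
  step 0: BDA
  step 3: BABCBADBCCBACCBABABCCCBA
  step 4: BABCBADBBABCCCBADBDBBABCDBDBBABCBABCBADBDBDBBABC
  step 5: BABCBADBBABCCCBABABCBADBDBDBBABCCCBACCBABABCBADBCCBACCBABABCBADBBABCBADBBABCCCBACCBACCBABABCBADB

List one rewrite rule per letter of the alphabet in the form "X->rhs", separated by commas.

  step 4 ⇒ step 5: BABCBADBBABCCCBADBDBBABCDBDBBABCBABCBADBDBDBBABC ⇒ BA·BC·BA·DB·BA·BC·CC·BA·BA·BC·BA·DB·DB·DB·BA·BC·CC·BA·CC·BA·BA·BC·BA·DB·CC·BA·CC·BA·BA·BC·BA·DB·BA·BC·BA·DB·BA·BC·CC·BA·CC·BA·CC·BA·BA·BC·BA·DB
    A ↦ BC
    B ↦ BA
    C ↦ DB
    D ↦ CC

A->BC, B->BA, C->DB, D->CC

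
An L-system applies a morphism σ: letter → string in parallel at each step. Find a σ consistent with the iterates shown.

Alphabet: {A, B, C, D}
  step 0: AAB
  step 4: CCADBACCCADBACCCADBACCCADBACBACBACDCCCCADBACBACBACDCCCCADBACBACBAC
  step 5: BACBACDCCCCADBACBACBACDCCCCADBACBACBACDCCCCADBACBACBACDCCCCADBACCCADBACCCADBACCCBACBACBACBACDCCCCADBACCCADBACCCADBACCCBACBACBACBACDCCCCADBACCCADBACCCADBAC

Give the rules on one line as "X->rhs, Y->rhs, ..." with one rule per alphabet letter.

A->D, B->CCA, C->BAC, D->CC

  step 4 ⇒ step 5: CCADBACCCADBACCCADBACCCADBACBACBACDCCCCADBACBACBACDCCCCADBACBACBAC ⇒ BAC·BAC·D·CC·CCA·D·BAC·BAC·BAC·D·CC·CCA·D·BAC·BAC·BAC·D·CC·CCA·D·BAC·BAC·BAC·D·CC·CCA·D·BAC·CCA·D·BAC·CCA·D·BAC·CC·BAC·BAC·BAC·BAC·D·CC·CCA·D·BAC·CCA·D·BAC·CCA·D·BAC·CC·BAC·BAC·BAC·BAC·D·CC·CCA·D·BAC·CCA·D·BAC·CCA·D·BAC
    A ↦ D
    B ↦ CCA
    C ↦ BAC
    D ↦ CC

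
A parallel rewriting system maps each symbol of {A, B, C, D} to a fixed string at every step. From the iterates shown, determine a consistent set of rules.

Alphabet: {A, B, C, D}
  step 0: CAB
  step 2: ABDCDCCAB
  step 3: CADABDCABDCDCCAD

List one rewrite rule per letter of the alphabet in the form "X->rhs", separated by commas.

  step 2 ⇒ step 3: ABDCDCCAB ⇒ C·AD·AB·DC·AB·DC·DC·C·AD
    A ↦ C
    B ↦ AD
    C ↦ DC
    D ↦ AB

A->C, B->AD, C->DC, D->AB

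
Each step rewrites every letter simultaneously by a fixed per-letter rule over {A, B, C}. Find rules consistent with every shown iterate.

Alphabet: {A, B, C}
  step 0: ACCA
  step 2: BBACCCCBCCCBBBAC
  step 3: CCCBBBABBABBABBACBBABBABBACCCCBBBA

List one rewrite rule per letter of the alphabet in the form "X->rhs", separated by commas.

A->CB, B->C, C->BBA

  step 2 ⇒ step 3: BBACCCCBCCCBBBAC ⇒ C·C·CB·BBA·BBA·BBA·BBA·C·BBA·BBA·BBA·C·C·C·CB·BBA
    A ↦ CB
    B ↦ C
    C ↦ BBA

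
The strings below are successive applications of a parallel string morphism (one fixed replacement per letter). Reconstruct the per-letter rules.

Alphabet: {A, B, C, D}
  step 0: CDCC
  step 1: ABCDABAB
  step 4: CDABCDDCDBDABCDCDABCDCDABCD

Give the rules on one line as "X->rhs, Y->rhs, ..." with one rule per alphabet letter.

  step 0 ⇒ step 1: CDCC ⇒ AB·CD·AB·AB
    C ↦ AB
    D ↦ CD
    A ↦ B  (constrained at step 1)
    B ↦ D  (constrained at step 1)

A->B, B->D, C->AB, D->CD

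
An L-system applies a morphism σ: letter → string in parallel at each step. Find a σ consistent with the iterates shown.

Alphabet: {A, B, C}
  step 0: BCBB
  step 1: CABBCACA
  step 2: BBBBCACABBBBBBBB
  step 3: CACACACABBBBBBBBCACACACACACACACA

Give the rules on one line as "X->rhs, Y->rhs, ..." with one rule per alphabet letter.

  step 2 ⇒ step 3: BBBBCACABBBBBBBB ⇒ CA·CA·CA·CA·BB·BB·BB·BB·CA·CA·CA·CA·CA·CA·CA·CA
    A ↦ BB
    B ↦ CA
    C ↦ BB

A->BB, B->CA, C->BB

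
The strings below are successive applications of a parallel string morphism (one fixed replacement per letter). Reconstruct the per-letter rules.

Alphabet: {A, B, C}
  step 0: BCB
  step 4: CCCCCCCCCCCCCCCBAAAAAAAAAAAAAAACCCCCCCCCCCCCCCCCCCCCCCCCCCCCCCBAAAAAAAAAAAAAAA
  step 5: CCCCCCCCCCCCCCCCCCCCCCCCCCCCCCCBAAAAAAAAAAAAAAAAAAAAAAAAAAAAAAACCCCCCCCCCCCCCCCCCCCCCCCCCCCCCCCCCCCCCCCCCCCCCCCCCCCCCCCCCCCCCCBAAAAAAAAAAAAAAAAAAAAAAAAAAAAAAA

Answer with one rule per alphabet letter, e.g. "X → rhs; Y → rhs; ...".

A->AA, B->CBA, C->CC

  step 4 ⇒ step 5: CCCCCCCCCCCCCCCBAAAAAAAAAAAAAAACCCCCCCCCCCCCCCCCCCCCCCCCCCCCCCBAAAAAAAAAAAAAAA ⇒ CC·CC·CC·CC·CC·CC·CC·CC·CC·CC·CC·CC·CC·CC·CC·CBA·AA·AA·AA·AA·AA·AA·AA·AA·AA·AA·AA·AA·AA·AA·AA·CC·CC·CC·CC·CC·CC·CC·CC·CC·CC·CC·CC·CC·CC·CC·CC·CC·CC·CC·CC·CC·CC·CC·CC·CC·CC·CC·CC·CC·CC·CC·CBA·AA·AA·AA·AA·AA·AA·AA·AA·AA·AA·AA·AA·AA·AA·AA
    A ↦ AA
    B ↦ CBA
    C ↦ CC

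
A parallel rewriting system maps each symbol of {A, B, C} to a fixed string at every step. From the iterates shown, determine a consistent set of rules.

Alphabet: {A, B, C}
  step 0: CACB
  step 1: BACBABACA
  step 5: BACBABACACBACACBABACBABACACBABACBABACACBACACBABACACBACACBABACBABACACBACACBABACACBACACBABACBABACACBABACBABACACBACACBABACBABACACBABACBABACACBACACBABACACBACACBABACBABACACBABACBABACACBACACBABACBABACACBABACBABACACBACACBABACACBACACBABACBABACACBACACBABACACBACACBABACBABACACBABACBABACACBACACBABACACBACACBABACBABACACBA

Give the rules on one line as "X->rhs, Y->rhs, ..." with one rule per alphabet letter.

A->CBA, B->CA, C->BA

  step 0 ⇒ step 1: CACB ⇒ BA·CBA·BA·CA
    A ↦ CBA
    B ↦ CA
    C ↦ BA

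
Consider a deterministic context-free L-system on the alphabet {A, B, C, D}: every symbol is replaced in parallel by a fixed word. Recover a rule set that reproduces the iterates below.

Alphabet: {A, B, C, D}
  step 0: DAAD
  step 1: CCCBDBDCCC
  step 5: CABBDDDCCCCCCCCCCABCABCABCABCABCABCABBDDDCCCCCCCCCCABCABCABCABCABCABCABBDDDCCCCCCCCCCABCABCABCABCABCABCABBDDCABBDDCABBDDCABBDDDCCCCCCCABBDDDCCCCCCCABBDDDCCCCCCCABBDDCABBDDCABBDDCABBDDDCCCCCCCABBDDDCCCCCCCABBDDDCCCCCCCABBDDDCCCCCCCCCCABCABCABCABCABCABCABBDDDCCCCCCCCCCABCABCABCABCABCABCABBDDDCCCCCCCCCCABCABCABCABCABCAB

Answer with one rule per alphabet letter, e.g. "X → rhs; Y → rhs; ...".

  step 0 ⇒ step 1: DAAD ⇒ CCC·BD·BD·CCC
    A ↦ BD
    D ↦ CCC
    B ↦ D  (constrained at step 1)
    C ↦ CAB  (constrained at step 1)

A->BD, B->D, C->CAB, D->CCC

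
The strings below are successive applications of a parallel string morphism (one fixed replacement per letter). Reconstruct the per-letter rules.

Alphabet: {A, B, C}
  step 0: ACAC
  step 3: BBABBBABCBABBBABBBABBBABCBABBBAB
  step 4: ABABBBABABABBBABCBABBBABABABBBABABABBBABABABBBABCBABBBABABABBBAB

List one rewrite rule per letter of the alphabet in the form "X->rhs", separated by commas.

A->BB, B->AB, C->CB

  step 3 ⇒ step 4: BBABBBABCBABBBABBBABBBABCBABBBAB ⇒ AB·AB·BB·AB·AB·AB·BB·AB·CB·AB·BB·AB·AB·AB·BB·AB·AB·AB·BB·AB·AB·AB·BB·AB·CB·AB·BB·AB·AB·AB·BB·AB
    A ↦ BB
    B ↦ AB
    C ↦ CB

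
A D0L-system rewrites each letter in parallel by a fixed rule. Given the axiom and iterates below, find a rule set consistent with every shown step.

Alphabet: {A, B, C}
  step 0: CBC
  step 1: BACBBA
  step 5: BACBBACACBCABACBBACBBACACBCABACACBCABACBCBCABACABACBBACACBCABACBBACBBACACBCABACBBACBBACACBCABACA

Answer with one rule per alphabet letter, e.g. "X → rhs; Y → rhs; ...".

  step 0 ⇒ step 1: CBC ⇒ BA·CB·BA
    B ↦ CB
    C ↦ BA
    A ↦ CA  (constrained at step 1)

A->CA, B->CB, C->BA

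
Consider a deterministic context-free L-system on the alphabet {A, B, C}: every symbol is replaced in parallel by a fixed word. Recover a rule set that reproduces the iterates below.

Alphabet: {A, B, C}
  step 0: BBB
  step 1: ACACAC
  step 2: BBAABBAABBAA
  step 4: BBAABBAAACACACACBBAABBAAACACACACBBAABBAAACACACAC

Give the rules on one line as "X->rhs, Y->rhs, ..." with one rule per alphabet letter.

A->BB, B->AC, C->AA

  step 1 ⇒ step 2: ACACAC ⇒ BB·AA·BB·AA·BB·AA
    A ↦ BB
    C ↦ AA
  step 0 ⇒ step 1: BBB ⇒ AC·AC·AC
    B ↦ AC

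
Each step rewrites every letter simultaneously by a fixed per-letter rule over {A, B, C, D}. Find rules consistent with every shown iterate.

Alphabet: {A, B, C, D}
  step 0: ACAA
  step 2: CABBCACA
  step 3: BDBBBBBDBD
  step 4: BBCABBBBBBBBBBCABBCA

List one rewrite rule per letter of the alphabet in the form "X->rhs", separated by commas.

A->D, B->BB, C->B, D->CA

  step 3 ⇒ step 4: BDBBBBBDBD ⇒ BB·CA·BB·BB·BB·BB·BB·CA·BB·CA
    B ↦ BB
    D ↦ CA
  step 2 ⇒ step 3: CABBCACA ⇒ B·D·BB·BB·B·D·B·D
    A ↦ D
  step 2 ⇒ step 3: CABBCACA ⇒ B·D·BB·BB·B·D·B·D
    C ↦ B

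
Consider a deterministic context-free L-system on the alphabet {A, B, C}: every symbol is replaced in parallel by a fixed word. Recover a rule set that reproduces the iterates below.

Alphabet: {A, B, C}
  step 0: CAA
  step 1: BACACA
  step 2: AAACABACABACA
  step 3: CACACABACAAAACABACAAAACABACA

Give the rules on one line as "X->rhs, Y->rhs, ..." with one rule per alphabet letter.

  step 2 ⇒ step 3: AAACABACABACA ⇒ CA·CA·CA·BA·CA·AAA·CA·BA·CA·AAA·CA·BA·CA
    A ↦ CA
    B ↦ AAA
    C ↦ BA

A->CA, B->AAA, C->BA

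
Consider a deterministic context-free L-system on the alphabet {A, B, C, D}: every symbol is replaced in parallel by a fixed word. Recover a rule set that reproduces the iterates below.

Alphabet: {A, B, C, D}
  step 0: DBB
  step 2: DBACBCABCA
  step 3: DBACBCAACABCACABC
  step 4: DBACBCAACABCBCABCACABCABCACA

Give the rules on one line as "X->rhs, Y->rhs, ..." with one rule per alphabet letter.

  step 3 ⇒ step 4: DBACBCAACABCACABC ⇒ DB·AC·BC·A·AC·A·BC·BC·A·BC·AC·A·BC·A·BC·AC·A
    A ↦ BC
    B ↦ AC
    C ↦ A
    D ↦ DB

A->BC, B->AC, C->A, D->DB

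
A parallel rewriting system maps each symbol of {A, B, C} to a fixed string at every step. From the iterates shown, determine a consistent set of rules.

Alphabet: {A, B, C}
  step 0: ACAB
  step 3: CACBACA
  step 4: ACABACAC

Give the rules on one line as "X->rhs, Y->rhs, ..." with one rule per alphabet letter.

  step 3 ⇒ step 4: CACBACA ⇒ A·C·A·BA·C·A·C
    A ↦ C
    B ↦ BA
    C ↦ A

A->C, B->BA, C->A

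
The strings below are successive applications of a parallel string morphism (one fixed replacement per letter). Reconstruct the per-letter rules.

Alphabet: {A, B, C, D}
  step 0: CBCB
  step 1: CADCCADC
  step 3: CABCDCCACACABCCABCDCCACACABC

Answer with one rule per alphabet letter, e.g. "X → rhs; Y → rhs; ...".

A->BC, B->DC, C->CA, D->C

  step 0 ⇒ step 1: CBCB ⇒ CA·DC·CA·DC
    B ↦ DC
    C ↦ CA
    A ↦ BC  (constrained at step 1)
    D ↦ C  (constrained at step 1)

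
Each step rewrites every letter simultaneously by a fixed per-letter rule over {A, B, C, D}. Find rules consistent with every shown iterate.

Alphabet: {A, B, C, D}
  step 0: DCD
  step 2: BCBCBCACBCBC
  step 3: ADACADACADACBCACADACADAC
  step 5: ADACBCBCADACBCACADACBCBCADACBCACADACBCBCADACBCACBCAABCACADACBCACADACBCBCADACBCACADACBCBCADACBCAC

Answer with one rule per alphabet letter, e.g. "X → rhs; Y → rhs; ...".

  step 2 ⇒ step 3: BCBCBCACBCBC ⇒ AD·AC·AD·AC·AD·AC·BC·AC·AD·AC·AD·AC
    A ↦ BC
    B ↦ AD
    C ↦ AC
    D ↦ AA  (constrained at step 0)

A->BC, B->AD, C->AC, D->AA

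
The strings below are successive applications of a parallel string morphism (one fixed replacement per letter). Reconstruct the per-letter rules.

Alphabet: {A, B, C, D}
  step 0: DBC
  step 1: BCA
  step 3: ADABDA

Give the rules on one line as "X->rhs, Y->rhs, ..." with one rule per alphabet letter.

  step 0 ⇒ step 1: DBC ⇒ B·C·A
    B ↦ C
    C ↦ A
    D ↦ B
    A ↦ DA  (constrained at step 1)

A->DA, B->C, C->A, D->B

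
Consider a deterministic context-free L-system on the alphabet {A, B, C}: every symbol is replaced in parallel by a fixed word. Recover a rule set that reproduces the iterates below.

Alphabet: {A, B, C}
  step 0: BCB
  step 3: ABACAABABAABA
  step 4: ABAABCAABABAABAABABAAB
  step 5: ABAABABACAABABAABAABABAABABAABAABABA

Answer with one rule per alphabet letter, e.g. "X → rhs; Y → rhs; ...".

A->AB, B->A, C->CA

  step 4 ⇒ step 5: ABAABCAABABAABAABABAAB ⇒ AB·A·AB·AB·A·CA·AB·AB·A·AB·A·AB·AB·A·AB·AB·A·AB·A·AB·AB·A
    A ↦ AB
    B ↦ A
    C ↦ CA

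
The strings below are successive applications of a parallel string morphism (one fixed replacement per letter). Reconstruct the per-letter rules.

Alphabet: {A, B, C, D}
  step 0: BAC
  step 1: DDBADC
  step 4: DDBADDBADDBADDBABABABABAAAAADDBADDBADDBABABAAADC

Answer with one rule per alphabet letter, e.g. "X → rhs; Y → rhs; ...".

A->BA, B->DD, C->DC, D->AA

  step 0 ⇒ step 1: BAC ⇒ DD·BA·DC
    A ↦ BA
    B ↦ DD
    C ↦ DC
    D ↦ AA  (constrained at step 1)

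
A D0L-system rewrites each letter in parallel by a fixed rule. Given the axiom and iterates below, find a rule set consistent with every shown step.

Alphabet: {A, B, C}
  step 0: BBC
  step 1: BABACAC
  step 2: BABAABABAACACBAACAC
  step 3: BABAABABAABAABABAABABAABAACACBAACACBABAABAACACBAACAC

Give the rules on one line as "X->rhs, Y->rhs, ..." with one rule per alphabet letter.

  step 2 ⇒ step 3: BABAABABAACACBAACAC ⇒ BA·BAA·BA·BAA·BAA·BA·BAA·BA·BAA·BAA·CAC·BAA·CAC·BA·BAA·BAA·CAC·BAA·CAC
    A ↦ BAA
    B ↦ BA
    C ↦ CAC

A->BAA, B->BA, C->CAC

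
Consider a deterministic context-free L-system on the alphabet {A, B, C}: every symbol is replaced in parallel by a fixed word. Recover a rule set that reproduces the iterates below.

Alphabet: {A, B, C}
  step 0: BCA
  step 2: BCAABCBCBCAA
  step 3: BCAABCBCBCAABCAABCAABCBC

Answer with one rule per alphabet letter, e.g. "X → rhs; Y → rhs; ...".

A->BC, B->BC, C->AA

  step 2 ⇒ step 3: BCAABCBCBCAA ⇒ BC·AA·BC·BC·BC·AA·BC·AA·BC·AA·BC·BC
    A ↦ BC
    B ↦ BC
    C ↦ AA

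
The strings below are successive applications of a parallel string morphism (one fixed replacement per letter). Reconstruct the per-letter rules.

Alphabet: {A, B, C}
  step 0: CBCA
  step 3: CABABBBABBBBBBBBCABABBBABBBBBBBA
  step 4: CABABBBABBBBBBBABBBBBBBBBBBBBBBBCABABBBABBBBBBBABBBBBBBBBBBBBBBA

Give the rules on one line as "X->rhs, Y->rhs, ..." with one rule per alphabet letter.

  step 3 ⇒ step 4: CABABBBABBBBBBBBCABABBBABBBBBBBA ⇒ CA·BA·BB·BA·BB·BB·BB·BA·BB·BB·BB·BB·BB·BB·BB·BB·CA·BA·BB·BA·BB·BB·BB·BA·BB·BB·BB·BB·BB·BB·BB·BA
    A ↦ BA
    B ↦ BB
    C ↦ CA

A->BA, B->BB, C->CA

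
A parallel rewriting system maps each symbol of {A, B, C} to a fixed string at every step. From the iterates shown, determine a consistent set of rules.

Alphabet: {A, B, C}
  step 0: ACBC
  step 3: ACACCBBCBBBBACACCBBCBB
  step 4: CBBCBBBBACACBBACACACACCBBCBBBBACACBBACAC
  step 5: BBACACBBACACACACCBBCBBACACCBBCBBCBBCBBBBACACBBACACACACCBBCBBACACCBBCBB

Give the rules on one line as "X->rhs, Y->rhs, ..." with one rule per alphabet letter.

A->C, B->AC, C->BB

  step 4 ⇒ step 5: CBBCBBBBACACBBACACACACCBBCBBBBACACBBACAC ⇒ BB·AC·AC·BB·AC·AC·AC·AC·C·BB·C·BB·AC·AC·C·BB·C·BB·C·BB·C·BB·BB·AC·AC·BB·AC·AC·AC·AC·C·BB·C·BB·AC·AC·C·BB·C·BB
    A ↦ C
    B ↦ AC
    C ↦ BB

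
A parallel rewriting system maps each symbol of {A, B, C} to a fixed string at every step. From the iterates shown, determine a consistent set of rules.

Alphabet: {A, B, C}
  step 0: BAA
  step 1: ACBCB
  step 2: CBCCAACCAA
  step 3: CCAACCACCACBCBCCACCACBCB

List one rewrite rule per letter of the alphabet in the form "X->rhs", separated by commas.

  step 2 ⇒ step 3: CBCCAACCAA ⇒ CCA·A·CCA·CCA·CB·CB·CCA·CCA·CB·CB
    A ↦ CB
    B ↦ A
    C ↦ CCA

A->CB, B->A, C->CCA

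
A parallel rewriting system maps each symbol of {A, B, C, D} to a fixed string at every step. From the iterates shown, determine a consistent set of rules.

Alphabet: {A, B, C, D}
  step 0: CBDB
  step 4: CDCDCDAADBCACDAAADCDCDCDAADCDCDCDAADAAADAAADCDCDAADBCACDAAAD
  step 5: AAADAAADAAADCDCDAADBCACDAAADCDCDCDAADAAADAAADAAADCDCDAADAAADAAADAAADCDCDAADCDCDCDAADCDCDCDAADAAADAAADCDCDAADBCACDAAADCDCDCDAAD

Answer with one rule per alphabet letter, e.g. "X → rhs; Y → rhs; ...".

  step 4 ⇒ step 5: CDCDCDAADBCACDAAADCDCDCDAADCDCDCDAADAAADAAADCDCDAADBCACDAAAD ⇒ A·AAD·A·AAD·A·AAD·CD·CD·AAD·BC·A·CD·A·AAD·CD·CD·CD·AAD·A·AAD·A·AAD·A·AAD·CD·CD·AAD·A·AAD·A·AAD·A·AAD·CD·CD·AAD·CD·CD·CD·AAD·CD·CD·CD·AAD·A·AAD·A·AAD·CD·CD·AAD·BC·A·CD·A·AAD·CD·CD·CD·AAD
    A ↦ CD
    B ↦ BC
    C ↦ A
    D ↦ AAD

A->CD, B->BC, C->A, D->AAD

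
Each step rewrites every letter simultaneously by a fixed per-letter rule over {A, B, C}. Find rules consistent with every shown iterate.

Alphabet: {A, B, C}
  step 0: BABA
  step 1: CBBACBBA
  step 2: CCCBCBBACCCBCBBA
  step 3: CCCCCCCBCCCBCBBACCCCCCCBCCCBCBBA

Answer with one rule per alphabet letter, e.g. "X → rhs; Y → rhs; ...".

A->BA, B->CB, C->CC

  step 2 ⇒ step 3: CCCBCBBACCCBCBBA ⇒ CC·CC·CC·CB·CC·CB·CB·BA·CC·CC·CC·CB·CC·CB·CB·BA
    A ↦ BA
    B ↦ CB
    C ↦ CC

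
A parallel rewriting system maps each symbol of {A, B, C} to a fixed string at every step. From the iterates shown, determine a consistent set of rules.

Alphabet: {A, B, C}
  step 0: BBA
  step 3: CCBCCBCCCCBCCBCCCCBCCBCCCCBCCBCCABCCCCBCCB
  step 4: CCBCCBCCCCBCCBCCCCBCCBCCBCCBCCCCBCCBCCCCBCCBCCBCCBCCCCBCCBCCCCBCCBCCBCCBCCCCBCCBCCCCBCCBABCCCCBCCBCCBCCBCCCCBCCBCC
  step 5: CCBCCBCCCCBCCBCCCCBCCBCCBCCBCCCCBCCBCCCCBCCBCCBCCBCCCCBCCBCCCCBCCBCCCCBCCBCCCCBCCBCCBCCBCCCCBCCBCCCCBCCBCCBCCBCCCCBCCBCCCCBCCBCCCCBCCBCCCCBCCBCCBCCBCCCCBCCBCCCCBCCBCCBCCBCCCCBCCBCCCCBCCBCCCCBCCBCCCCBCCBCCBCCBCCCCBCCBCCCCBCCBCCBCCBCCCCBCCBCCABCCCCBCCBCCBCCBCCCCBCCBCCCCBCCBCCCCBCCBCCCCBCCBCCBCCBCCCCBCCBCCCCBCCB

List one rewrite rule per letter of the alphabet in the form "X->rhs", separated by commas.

  step 4 ⇒ step 5: CCBCCBCCCCBCCBCCCCBCCBCCBCCBCCCCBCCBCCCCBCCBCCBCCBCCCCBCCBCCCCBCCBCCBCCBCCCCBCCBCCCCBCCBABCCCCBCCBCCBCCBCCCCBCCBCC ⇒ CCB·CCB·CC·CCB·CCB·CC·CCB·CCB·CCB·CCB·CC·CCB·CCB·CC·CCB·CCB·CCB·CCB·CC·CCB·CCB·CC·CCB·CCB·CC·CCB·CCB·CC·CCB·CCB·CCB·CCB·CC·CCB·CCB·CC·CCB·CCB·CCB·CCB·CC·CCB·CCB·CC·CCB·CCB·CC·CCB·CCB·CC·CCB·CCB·CCB·CCB·CC·CCB·CCB·CC·CCB·CCB·CCB·CCB·CC·CCB·CCB·CC·CCB·CCB·CC·CCB·CCB·CC·CCB·CCB·CCB·CCB·CC·CCB·CCB·CC·CCB·CCB·CCB·CCB·CC·CCB·CCB·CC·AB·CC·CCB·CCB·CCB·CCB·CC·CCB·CCB·CC·CCB·CCB·CC·CCB·CCB·CC·CCB·CCB·CCB·CCB·CC·CCB·CCB·CC·CCB·CCB
    A ↦ AB
    B ↦ CC
    C ↦ CCB

A->AB, B->CC, C->CCB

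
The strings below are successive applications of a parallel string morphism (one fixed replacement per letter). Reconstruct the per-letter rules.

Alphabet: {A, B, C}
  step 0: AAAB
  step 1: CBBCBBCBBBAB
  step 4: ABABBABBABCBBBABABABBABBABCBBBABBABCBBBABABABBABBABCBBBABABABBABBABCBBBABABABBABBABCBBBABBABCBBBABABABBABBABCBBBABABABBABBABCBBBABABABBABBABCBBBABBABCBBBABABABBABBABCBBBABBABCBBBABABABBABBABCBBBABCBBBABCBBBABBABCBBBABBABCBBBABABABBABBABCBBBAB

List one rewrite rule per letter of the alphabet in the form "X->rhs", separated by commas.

  step 0 ⇒ step 1: AAAB ⇒ CBB·CBB·CBB·BAB
    A ↦ CBB
    B ↦ BAB
    C ↦ A  (constrained at step 1)

A->CBB, B->BAB, C->A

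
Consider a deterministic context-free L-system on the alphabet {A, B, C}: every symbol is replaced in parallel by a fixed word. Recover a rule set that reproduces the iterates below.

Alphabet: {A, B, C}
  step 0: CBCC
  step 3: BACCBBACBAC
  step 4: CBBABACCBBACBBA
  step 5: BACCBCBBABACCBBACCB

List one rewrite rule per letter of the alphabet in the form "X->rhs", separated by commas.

A->B, B->C, C->BA

  step 4 ⇒ step 5: CBBABACCBBACBBA ⇒ BA·C·C·B·C·B·BA·BA·C·C·B·BA·C·C·B
    A ↦ B
    B ↦ C
    C ↦ BA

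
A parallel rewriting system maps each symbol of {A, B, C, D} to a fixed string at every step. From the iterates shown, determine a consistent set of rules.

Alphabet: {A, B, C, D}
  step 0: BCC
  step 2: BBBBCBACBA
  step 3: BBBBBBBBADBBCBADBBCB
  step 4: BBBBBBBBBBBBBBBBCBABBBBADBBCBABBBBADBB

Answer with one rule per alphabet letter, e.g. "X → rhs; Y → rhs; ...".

  step 3 ⇒ step 4: BBBBBBBBADBBCBADBBCB ⇒ BB·BB·BB·BB·BB·BB·BB·BB·CB·A·BB·BB·AD·BB·CB·A·BB·BB·AD·BB
    A ↦ CB
    B ↦ BB
    C ↦ AD
    D ↦ A

A->CB, B->BB, C->AD, D->A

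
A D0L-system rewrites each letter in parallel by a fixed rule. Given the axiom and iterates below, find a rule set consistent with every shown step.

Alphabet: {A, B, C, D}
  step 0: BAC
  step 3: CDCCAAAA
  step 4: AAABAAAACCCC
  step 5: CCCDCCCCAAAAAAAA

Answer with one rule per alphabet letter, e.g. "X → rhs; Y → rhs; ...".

  step 4 ⇒ step 5: AAABAAAACCCC ⇒ C·C·C·D·C·C·C·C·AA·AA·AA·AA
    A ↦ C
    B ↦ D
    C ↦ AA
  step 3 ⇒ step 4: CDCCAAAA ⇒ AA·AB·AA·AA·C·C·C·C
    D ↦ AB

A->C, B->D, C->AA, D->AB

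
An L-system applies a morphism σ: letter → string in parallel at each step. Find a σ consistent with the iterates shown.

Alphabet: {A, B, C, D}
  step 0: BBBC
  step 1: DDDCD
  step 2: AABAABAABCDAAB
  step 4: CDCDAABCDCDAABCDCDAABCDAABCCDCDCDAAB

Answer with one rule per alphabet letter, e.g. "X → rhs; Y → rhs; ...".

A->C, B->D, C->CD, D->AAB

  step 1 ⇒ step 2: DDDCD ⇒ AAB·AAB·AAB·CD·AAB
    C ↦ CD
    D ↦ AAB
    A ↦ C  (constrained at step 2)
  step 0 ⇒ step 1: BBBC ⇒ D·D·D·CD
    B ↦ D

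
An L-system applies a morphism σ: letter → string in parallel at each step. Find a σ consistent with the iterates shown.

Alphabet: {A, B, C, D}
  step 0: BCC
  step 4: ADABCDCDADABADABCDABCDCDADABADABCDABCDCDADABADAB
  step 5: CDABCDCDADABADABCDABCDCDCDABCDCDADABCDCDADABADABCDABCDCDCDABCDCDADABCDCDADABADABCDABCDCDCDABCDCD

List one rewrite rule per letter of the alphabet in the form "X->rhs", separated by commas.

A->CD, B->CD, C->AD, D->AB

  step 4 ⇒ step 5: ADABCDCDADABADABCDABCDCDADABADABCDABCDCDADABADAB ⇒ CD·AB·CD·CD·AD·AB·AD·AB·CD·AB·CD·CD·CD·AB·CD·CD·AD·AB·CD·CD·AD·AB·AD·AB·CD·AB·CD·CD·CD·AB·CD·CD·AD·AB·CD·CD·AD·AB·AD·AB·CD·AB·CD·CD·CD·AB·CD·CD
    A ↦ CD
    B ↦ CD
    C ↦ AD
    D ↦ AB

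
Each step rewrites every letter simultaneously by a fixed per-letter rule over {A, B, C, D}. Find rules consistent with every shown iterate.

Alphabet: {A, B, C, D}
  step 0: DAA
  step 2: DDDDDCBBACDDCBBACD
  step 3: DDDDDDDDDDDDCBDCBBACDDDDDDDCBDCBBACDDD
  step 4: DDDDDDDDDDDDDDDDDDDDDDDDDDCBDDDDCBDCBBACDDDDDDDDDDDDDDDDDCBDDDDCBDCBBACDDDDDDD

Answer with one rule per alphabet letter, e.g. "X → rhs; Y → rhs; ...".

  step 3 ⇒ step 4: DDDDDDDDDDDDCBDCBBACDDDDDDDCBDCBBACDDD ⇒ DD·DD·DD·DD·DD·DD·DD·DD·DD·DD·DD·DD·D·DCB·DD·D·DCB·DCB·BAC·D·DD·DD·DD·DD·DD·DD·DD·D·DCB·DD·D·DCB·DCB·BAC·D·DD·DD·DD
    A ↦ BAC
    B ↦ DCB
    C ↦ D
    D ↦ DD

A->BAC, B->DCB, C->D, D->DD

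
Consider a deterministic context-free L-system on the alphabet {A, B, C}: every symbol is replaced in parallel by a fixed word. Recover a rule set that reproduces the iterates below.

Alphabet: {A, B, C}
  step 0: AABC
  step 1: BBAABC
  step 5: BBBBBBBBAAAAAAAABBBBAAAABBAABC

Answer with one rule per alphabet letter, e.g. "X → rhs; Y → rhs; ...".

  step 0 ⇒ step 1: AABC ⇒ B·B·AA·BC
    A ↦ B
    B ↦ AA
    C ↦ BC

A->B, B->AA, C->BC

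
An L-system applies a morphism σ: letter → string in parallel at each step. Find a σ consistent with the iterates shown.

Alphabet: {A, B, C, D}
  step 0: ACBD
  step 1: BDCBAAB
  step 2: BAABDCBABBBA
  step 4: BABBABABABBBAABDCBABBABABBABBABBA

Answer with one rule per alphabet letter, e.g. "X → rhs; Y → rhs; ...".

  step 1 ⇒ step 2: BDCBAAB ⇒ BA·AB·DC·BA·B·B·BA
    A ↦ B
    B ↦ BA
    C ↦ DC
    D ↦ AB

A->B, B->BA, C->DC, D->AB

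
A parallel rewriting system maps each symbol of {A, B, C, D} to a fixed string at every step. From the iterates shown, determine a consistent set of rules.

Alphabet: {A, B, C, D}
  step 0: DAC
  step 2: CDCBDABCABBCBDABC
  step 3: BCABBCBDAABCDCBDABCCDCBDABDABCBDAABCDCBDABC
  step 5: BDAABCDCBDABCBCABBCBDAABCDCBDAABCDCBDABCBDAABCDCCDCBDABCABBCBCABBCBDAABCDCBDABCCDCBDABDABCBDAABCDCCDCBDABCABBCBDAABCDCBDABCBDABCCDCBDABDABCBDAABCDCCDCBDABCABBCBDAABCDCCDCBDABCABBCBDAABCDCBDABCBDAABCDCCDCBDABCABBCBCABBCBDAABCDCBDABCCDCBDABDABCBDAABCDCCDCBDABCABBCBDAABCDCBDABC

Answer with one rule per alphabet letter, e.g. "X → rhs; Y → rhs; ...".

  step 2 ⇒ step 3: CDCBDABCABBCBDABC ⇒ BC·AB·BC·BDA·AB·CDC·BDA·BC·CDC·BDA·BDA·BC·BDA·AB·CDC·BDA·BC
    A ↦ CDC
    B ↦ BDA
    C ↦ BC
    D ↦ AB

A->CDC, B->BDA, C->BC, D->AB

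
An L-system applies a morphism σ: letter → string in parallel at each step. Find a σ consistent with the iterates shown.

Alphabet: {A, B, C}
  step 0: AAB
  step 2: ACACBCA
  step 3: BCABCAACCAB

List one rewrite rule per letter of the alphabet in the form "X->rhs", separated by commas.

  step 2 ⇒ step 3: ACACBCA ⇒ B·CA·B·CA·AC·CA·B
    A ↦ B
    B ↦ AC
    C ↦ CA

A->B, B->AC, C->CA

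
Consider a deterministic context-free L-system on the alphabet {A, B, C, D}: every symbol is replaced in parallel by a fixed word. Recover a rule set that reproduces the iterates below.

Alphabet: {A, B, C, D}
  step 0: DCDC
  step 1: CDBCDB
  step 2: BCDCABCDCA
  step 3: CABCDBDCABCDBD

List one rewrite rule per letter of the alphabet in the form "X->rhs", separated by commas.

  step 2 ⇒ step 3: BCDCABCDCA ⇒ CA·B·CD·B·D·CA·B·CD·B·D
    A ↦ D
    B ↦ CA
    C ↦ B
    D ↦ CD

A->D, B->CA, C->B, D->CD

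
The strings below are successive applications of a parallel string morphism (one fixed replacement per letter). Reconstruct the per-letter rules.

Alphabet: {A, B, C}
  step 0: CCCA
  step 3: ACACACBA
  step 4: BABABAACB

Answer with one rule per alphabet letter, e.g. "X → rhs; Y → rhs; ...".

  step 3 ⇒ step 4: ACACACBA ⇒ B·A·B·A·B·A·AC·B
    A ↦ B
    B ↦ AC
    C ↦ A

A->B, B->AC, C->A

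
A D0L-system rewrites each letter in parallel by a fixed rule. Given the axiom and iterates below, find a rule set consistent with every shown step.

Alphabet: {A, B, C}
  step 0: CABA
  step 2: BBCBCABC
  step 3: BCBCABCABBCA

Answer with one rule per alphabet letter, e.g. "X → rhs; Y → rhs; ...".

A->B, B->BC, C->A

  step 2 ⇒ step 3: BBCBCABC ⇒ BC·BC·A·BC·A·B·BC·A
    A ↦ B
    B ↦ BC
    C ↦ A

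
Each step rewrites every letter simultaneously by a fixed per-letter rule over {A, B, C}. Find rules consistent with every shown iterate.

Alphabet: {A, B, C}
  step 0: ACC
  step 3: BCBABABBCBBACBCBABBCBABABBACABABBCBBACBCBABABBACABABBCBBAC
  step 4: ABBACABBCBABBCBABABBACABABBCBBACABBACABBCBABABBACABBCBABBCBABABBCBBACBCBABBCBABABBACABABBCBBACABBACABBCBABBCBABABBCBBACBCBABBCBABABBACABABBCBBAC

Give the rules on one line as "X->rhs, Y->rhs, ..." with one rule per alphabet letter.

  step 3 ⇒ step 4: BCBABABBCBBACBCBABBCBABABBACABABBCBBACBCBABABBACABABBCBBAC ⇒ AB·BAC·AB·BCB·AB·BCB·AB·AB·BAC·AB·AB·BCB·BAC·AB·BAC·AB·BCB·AB·AB·BAC·AB·BCB·AB·BCB·AB·AB·BCB·BAC·BCB·AB·BCB·AB·AB·BAC·AB·AB·BCB·BAC·AB·BAC·AB·BCB·AB·BCB·AB·AB·BCB·BAC·BCB·AB·BCB·AB·AB·BAC·AB·AB·BCB·BAC
    A ↦ BCB
    B ↦ AB
    C ↦ BAC

A->BCB, B->AB, C->BAC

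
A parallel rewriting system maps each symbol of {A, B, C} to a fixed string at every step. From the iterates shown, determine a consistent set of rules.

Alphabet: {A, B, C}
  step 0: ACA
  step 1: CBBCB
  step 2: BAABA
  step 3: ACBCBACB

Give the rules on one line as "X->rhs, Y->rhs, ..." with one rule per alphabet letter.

A->CB, B->A, C->B

  step 2 ⇒ step 3: BAABA ⇒ A·CB·CB·A·CB
    A ↦ CB
    B ↦ A
  step 0 ⇒ step 1: ACA ⇒ CB·B·CB
    C ↦ B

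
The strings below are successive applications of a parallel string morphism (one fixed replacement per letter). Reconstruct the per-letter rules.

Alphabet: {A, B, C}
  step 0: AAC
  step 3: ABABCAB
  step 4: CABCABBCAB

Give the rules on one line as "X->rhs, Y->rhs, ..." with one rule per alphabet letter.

A->C, B->AB, C->B

  step 3 ⇒ step 4: ABABCAB ⇒ C·AB·C·AB·B·C·AB
    A ↦ C
    B ↦ AB
    C ↦ B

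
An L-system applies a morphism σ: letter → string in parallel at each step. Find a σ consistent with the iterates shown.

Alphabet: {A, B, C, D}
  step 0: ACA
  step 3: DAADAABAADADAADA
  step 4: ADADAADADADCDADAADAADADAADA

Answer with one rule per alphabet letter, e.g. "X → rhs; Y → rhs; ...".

A->DA, B->DC, C->BA, D->A

  step 3 ⇒ step 4: DAADAABAADADAADA ⇒ A·DA·DA·A·DA·DA·DC·DA·DA·A·DA·A·DA·DA·A·DA
    A ↦ DA
    B ↦ DC
    D ↦ A
    C ↦ BA  (constrained at step 0)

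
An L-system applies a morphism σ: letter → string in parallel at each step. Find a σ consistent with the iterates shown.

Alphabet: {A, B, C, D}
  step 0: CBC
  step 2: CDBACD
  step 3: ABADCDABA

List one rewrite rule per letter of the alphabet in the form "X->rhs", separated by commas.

A->CD, B->D, C->A, D->BA

  step 2 ⇒ step 3: CDBACD ⇒ A·BA·D·CD·A·BA
    A ↦ CD
    B ↦ D
    C ↦ A
    D ↦ BA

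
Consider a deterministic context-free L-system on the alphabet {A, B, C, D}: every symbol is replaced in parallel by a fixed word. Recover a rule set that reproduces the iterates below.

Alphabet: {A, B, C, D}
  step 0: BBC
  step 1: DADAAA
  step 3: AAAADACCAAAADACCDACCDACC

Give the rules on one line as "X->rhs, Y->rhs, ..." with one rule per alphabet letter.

A->BD, B->DA, C->AA, D->CC

  step 0 ⇒ step 1: BBC ⇒ DA·DA·AA
    B ↦ DA
    C ↦ AA
    A ↦ BD  (constrained at step 1)
    D ↦ CC  (constrained at step 1)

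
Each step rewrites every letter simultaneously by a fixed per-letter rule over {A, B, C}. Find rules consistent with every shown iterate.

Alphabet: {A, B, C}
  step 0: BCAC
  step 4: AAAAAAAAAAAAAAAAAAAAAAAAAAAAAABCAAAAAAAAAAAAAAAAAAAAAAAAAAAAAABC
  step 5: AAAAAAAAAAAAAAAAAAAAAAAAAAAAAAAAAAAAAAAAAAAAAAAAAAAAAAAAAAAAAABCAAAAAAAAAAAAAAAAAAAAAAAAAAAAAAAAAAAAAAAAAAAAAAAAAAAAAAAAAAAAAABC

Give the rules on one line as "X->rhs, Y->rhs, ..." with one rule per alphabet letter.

  step 4 ⇒ step 5: AAAAAAAAAAAAAAAAAAAAAAAAAAAAAABCAAAAAAAAAAAAAAAAAAAAAAAAAAAAAABC ⇒ AA·AA·AA·AA·AA·AA·AA·AA·AA·AA·AA·AA·AA·AA·AA·AA·AA·AA·AA·AA·AA·AA·AA·AA·AA·AA·AA·AA·AA·AA·AA·BC·AA·AA·AA·AA·AA·AA·AA·AA·AA·AA·AA·AA·AA·AA·AA·AA·AA·AA·AA·AA·AA·AA·AA·AA·AA·AA·AA·AA·AA·AA·AA·BC
    A ↦ AA
    B ↦ AA
    C ↦ BC

A->AA, B->AA, C->BC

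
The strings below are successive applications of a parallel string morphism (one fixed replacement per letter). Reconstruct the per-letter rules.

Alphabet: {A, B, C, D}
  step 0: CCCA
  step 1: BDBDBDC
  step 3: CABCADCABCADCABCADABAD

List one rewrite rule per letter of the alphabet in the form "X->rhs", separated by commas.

A->C, B->AB, C->BD, D->AD

  step 0 ⇒ step 1: CCCA ⇒ BD·BD·BD·C
    A ↦ C
    C ↦ BD
    B ↦ AB  (constrained at step 1)
    D ↦ AD  (constrained at step 1)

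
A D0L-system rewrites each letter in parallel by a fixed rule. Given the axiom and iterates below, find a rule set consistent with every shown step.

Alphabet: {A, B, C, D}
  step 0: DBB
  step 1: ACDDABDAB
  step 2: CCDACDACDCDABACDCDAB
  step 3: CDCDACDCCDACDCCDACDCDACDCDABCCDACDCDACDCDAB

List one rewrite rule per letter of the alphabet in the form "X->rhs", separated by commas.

A->C, B->DAB, C->CD, D->ACD

  step 2 ⇒ step 3: CCDACDACDCDABACDCDAB ⇒ CD·CD·ACD·C·CD·ACD·C·CD·ACD·CD·ACD·C·DAB·C·CD·ACD·CD·ACD·C·DAB
    A ↦ C
    B ↦ DAB
    C ↦ CD
    D ↦ ACD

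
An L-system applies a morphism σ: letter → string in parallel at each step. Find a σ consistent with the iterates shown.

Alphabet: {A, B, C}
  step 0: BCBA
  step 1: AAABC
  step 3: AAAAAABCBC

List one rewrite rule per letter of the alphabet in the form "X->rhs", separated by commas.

  step 0 ⇒ step 1: BCBA ⇒ A·A·A·BC
    A ↦ BC
    B ↦ A
    C ↦ A

A->BC, B->A, C->A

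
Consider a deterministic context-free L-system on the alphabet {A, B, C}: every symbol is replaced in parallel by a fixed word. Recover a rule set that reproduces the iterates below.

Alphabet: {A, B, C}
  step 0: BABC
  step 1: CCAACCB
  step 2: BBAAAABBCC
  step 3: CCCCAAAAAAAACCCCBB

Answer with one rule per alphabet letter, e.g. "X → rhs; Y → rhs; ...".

  step 2 ⇒ step 3: BBAAAABBCC ⇒ CC·CC·AA·AA·AA·AA·CC·CC·B·B
    A ↦ AA
    B ↦ CC
    C ↦ B

A->AA, B->CC, C->B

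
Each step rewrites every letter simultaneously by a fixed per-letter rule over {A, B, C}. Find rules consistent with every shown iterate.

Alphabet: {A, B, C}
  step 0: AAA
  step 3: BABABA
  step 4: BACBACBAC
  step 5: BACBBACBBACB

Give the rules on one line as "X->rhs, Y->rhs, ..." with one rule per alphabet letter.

  step 4 ⇒ step 5: BACBACBAC ⇒ BA·C·B·BA·C·B·BA·C·B
    A ↦ C
    B ↦ BA
    C ↦ B

A->C, B->BA, C->B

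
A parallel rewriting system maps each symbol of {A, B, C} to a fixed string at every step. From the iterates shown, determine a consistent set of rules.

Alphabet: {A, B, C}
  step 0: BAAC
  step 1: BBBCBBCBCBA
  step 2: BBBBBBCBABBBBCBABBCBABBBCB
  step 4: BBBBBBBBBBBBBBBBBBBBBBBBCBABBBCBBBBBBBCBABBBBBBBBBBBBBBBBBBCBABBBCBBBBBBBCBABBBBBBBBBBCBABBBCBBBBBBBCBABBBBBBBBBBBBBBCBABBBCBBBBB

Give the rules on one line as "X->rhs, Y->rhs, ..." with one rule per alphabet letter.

  step 1 ⇒ step 2: BBBCBBCBCBA ⇒ BB·BB·BB·CBA·BB·BB·CBA·BB·CBA·BB·BCB
    A ↦ BCB
    B ↦ BB
    C ↦ CBA

A->BCB, B->BB, C->CBA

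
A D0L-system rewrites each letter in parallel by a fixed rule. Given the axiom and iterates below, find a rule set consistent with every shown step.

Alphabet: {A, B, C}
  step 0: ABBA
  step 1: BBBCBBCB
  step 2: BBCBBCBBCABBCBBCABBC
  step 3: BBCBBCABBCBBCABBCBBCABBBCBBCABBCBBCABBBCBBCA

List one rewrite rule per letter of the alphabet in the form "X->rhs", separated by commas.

A->B, B->BBC, C->A

  step 2 ⇒ step 3: BBCBBCBBCABBCBBCABBC ⇒ BBC·BBC·A·BBC·BBC·A·BBC·BBC·A·B·BBC·BBC·A·BBC·BBC·A·B·BBC·BBC·A
    A ↦ B
    B ↦ BBC
    C ↦ A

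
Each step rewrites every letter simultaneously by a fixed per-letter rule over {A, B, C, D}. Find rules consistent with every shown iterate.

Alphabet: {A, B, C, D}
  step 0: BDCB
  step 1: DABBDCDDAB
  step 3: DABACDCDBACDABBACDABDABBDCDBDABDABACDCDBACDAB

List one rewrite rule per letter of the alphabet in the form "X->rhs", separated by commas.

  step 0 ⇒ step 1: BDCB ⇒ DAB·B·DCD·DAB
    B ↦ DAB
    C ↦ DCD
    D ↦ B
    A ↦ AC  (constrained at step 1)

A->AC, B->DAB, C->DCD, D->B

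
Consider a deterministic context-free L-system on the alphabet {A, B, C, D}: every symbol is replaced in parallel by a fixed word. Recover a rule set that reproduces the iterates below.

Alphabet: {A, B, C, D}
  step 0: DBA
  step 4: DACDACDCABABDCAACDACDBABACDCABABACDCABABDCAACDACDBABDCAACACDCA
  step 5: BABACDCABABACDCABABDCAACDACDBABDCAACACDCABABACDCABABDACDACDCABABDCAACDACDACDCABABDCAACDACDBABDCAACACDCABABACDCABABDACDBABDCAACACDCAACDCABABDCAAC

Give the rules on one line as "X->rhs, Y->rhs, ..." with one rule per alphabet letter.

A->AC, B->D, C->DCA, D->BAB

  step 4 ⇒ step 5: DACDACDCABABDCAACDACDBABACDCABABACDCABABDCAACDACDBABDCAACACDCA ⇒ BAB·AC·DCA·BAB·AC·DCA·BAB·DCA·AC·D·AC·D·BAB·DCA·AC·AC·DCA·BAB·AC·DCA·BAB·D·AC·D·AC·DCA·BAB·DCA·AC·D·AC·D·AC·DCA·BAB·DCA·AC·D·AC·D·BAB·DCA·AC·AC·DCA·BAB·AC·DCA·BAB·D·AC·D·BAB·DCA·AC·AC·DCA·AC·DCA·BAB·DCA·AC
    A ↦ AC
    B ↦ D
    C ↦ DCA
    D ↦ BAB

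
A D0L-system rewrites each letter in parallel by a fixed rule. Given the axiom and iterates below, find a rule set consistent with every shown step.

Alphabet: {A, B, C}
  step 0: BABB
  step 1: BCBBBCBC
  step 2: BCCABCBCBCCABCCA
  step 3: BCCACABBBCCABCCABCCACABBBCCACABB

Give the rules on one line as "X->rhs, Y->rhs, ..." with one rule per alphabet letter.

  step 2 ⇒ step 3: BCCABCBCBCCABCCA ⇒ BC·CA·CA·BB·BC·CA·BC·CA·BC·CA·CA·BB·BC·CA·CA·BB
    A ↦ BB
    B ↦ BC
    C ↦ CA

A->BB, B->BC, C->CA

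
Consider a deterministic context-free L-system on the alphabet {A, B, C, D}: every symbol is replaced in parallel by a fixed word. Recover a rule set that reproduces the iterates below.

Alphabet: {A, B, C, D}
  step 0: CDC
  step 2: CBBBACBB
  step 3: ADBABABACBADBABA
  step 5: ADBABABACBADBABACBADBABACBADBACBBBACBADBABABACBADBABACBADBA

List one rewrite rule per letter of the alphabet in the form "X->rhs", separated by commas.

  step 2 ⇒ step 3: CBBBACBB ⇒ AD·BA·BA·BA·CB·AD·BA·BA
    A ↦ CB
    B ↦ BA
    C ↦ AD
    D ↦ B  (constrained at step 0)

A->CB, B->BA, C->AD, D->B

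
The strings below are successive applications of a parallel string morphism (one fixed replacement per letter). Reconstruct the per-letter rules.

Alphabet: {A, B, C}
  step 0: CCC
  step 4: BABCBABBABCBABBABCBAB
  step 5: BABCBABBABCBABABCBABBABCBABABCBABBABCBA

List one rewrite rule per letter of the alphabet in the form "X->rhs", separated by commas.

  step 4 ⇒ step 5: BABCBABBABCBABBABCBAB ⇒ BA·BC·BA·B·BA·BC·BA·BA·BC·BA·B·BA·BC·BA·BA·BC·BA·B·BA·BC·BA
    A ↦ BC
    B ↦ BA
    C ↦ B

A->BC, B->BA, C->B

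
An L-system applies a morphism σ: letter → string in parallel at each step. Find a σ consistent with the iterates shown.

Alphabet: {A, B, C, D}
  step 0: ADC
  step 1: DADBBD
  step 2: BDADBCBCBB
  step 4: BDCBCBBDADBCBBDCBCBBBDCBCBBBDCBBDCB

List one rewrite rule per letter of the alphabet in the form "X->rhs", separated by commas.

  step 1 ⇒ step 2: DADBBD ⇒ B·DAD·B·CB·CB·B
    A ↦ DAD
    B ↦ CB
    D ↦ B
  step 0 ⇒ step 1: ADC ⇒ DAD·B·BD
    C ↦ BD

A->DAD, B->CB, C->BD, D->B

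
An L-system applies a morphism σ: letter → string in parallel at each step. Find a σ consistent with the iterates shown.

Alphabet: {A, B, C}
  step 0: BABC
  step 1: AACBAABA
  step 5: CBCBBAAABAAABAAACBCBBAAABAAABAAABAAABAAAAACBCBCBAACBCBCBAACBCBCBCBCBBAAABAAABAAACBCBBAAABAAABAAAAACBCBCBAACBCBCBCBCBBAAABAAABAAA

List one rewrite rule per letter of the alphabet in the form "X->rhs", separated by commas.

  step 0 ⇒ step 1: BABC ⇒ AA·CB·AA·BA
    A ↦ CB
    B ↦ AA
    C ↦ BA

A->CB, B->AA, C->BA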